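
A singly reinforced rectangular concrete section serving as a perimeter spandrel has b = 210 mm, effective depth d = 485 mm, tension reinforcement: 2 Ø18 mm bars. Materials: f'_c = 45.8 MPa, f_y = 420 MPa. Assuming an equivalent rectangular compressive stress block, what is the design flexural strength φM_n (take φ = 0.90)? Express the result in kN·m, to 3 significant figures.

φM_n ≈ 90.6 kN·m

A_s = 2 × 254 = 508 mm².
T = A_s f_y = 508 × 420 = 213360 N = 213.36 kN.
From C = T: a = T/(0.85 f'_c b) = 213360/(0.85 × 45.8 × 210) = 26.10 mm.
M_n = T(d − a/2) = 213.36 kN × (485 − 13.05) mm = 100.70 kN·m.
φM_n = 0.90 × 100.70 = 90.63 kN·m.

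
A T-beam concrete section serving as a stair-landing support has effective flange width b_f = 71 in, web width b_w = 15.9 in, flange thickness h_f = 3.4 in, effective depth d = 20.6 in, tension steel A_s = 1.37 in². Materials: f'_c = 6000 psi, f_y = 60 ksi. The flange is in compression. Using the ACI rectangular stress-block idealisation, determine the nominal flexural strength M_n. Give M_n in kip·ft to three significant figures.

Tension: T = A_s f_y = 1.37 × 60 = 82.2 kips.
Try a within the flange: a = T/(0.85 f'_c b_f) = 82.2/(0.85 × 6 × 71) = 0.227 in.
Since a = 0.227 ≤ h_f = 3.4 in, the stress block lies entirely in the flange; analyse as a rectangular beam of width b_f.
M_n = T(d − a/2) = 82.2 × (20.6 − 0.1135) = 1684.0 kip·in.
M_n = 1684.0/12 = 140.33 kip·ft.

M_n ≈ 140 kip·ft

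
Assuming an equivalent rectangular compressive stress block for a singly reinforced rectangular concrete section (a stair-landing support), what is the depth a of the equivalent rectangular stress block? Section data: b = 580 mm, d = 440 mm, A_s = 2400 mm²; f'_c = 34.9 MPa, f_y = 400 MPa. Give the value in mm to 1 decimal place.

T = A_s f_y = 2400 × 400 = 960000 N = 960 kN.
Setting C = 0.85 f'_c a b equal to T: a = 960000/(0.85 × 34.9 × 580) = 55.8 mm.

a ≈ 55.8 mm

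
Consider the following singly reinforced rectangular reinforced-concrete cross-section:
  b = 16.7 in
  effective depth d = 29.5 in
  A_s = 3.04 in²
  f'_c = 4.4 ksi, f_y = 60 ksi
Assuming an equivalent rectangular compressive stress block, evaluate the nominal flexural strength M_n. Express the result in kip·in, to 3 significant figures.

T = A_s f_y = 3.04 × 60 = 182.4 kips.
a = T/(0.85 f'_c b) = 182.4/(0.85 × 4.4 × 16.7) = 2.920 in.
M_n = T(d − a/2) = 182.4 × (29.5 − 1.46) = 5114.5 kip·in.

M_n ≈ 5110 kip·in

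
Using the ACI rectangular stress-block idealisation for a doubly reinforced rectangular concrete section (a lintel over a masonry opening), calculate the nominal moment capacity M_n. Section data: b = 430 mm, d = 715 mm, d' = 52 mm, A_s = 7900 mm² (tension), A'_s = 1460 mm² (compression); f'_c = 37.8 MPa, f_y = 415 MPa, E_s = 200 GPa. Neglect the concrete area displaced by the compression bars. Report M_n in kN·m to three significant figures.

M_n ≈ 2050 kN·m

Assume both tension and compression steel yield.
Net tension couple steel: A_s − A'_s = 6440 mm².
a = (A_s − A'_s) f_y / (0.85 f'_c b) = 2672600/(0.85 × 37.8 × 430) = 193.44 mm.
c = a/β₁ = 193.44/0.78 = 248.00 mm; ε'_s = 0.003(c − d')/c = 0.0024 ≥ f_y/E_s = 0.0021, so compression steel does yield.
M_n = (A_s − A'_s) f_y (d − a/2) + A'_s f_y (d − d') = [2672600 × (715 − 96.72) + 605900 × (715 − 52)] × 10⁻⁶ = 1652.42 + 401.71 = 2054.13 kN·m.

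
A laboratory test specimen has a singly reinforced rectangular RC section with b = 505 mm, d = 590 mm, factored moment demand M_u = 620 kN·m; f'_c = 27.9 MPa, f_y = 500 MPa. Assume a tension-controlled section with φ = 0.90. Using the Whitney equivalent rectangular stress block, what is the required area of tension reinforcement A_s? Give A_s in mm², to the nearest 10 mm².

M_n = M_u/φ = 620/0.90 = 688.889 kN·m.
With M_n = 0.85 f'_c a b (d − a/2), solve the quadratic for a:
a = d − √(d² − 2M_n/(0.85 f'_c b)) = 590 − √(590² − 2 × 688.889×10⁶/(0.85 × 27.9 × 505)) = 107.24 mm.
A_s = 0.85 f'_c a b / f_y = 0.85 × 27.9 × 107.24 × 505 / 500 = 2568.6 mm².

A_s ≈ 2570 mm²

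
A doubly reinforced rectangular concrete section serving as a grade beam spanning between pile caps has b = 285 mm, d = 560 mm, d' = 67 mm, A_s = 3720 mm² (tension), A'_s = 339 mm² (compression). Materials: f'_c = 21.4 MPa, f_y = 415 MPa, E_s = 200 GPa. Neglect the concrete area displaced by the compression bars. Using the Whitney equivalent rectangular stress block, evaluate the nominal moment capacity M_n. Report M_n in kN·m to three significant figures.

Assume both tension and compression steel yield.
Net tension couple steel: A_s − A'_s = 3381 mm².
a = (A_s − A'_s) f_y / (0.85 f'_c b) = 1403115/(0.85 × 21.4 × 285) = 270.65 mm.
c = a/β₁ = 270.65/0.85 = 318.41 mm; ε'_s = 0.003(c − d')/c = 0.0024 ≥ f_y/E_s = 0.0021, so compression steel does yield.
M_n = (A_s − A'_s) f_y (d − a/2) + A'_s f_y (d − d') = [1403115 × (560 − 135.325) + 140685 × (560 − 67)] × 10⁻⁶ = 595.87 + 69.36 = 665.23 kN·m.

M_n ≈ 665 kN·m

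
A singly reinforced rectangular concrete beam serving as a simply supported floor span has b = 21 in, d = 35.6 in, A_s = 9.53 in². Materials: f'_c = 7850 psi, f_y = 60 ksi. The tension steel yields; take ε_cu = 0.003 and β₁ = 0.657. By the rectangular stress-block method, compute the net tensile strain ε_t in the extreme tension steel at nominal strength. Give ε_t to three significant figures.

a = A_s f_y/(0.85 f'_c b) = 4.081 in.
β₁ = 0.657, so c = a/β₁ = 4.081/0.657 = 6.212 in.
From the linear strain diagram with ε_cu = 0.003: ε_t = 0.003 (d − c)/c = 0.003 × (35.6 − 6.212)/6.212 = 0.0142.
Since ε_t ≥ 0.005, the section is tension-controlled.

ε_t ≈ 0.0142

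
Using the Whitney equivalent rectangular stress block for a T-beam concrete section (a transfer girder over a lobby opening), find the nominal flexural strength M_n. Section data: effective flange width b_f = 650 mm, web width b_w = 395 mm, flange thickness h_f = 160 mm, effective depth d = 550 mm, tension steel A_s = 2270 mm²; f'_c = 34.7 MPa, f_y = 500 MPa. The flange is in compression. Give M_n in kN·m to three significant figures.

M_n ≈ 591 kN·m

Tension: T = A_s f_y = 2270 × 500 = 1135000 N.
Try a within the flange: a = T/(0.85 f'_c b_f) = 1135000/(0.85 × 34.7 × 650) = 59.20 mm.
Since a = 59.20 ≤ h_f = 160 mm, the stress block lies entirely in the flange; analyse as a rectangular beam of width b_f.
M_n = T(d − a/2) = 1135000 × (550 − 29.6) = 590.65 × 10⁶ N·mm.
M_n = 590.65 kN·m.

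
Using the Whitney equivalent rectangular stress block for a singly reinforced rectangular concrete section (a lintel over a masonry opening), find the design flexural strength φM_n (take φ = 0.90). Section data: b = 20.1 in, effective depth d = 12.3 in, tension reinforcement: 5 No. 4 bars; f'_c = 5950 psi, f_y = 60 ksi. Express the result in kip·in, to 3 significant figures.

φM_n ≈ 648 kip·in

A_s = 5 × 0.2 = 1 in².
T = A_s f_y = 1 × 60 = 60 kips.
a = T/(0.85 f'_c b) = 60/(0.85 × 5.95 × 20.1) = 0.590 in.
M_n = T(d − a/2) = 60 × (12.3 − 0.295) = 720.3 kip·in.
φM_n = 0.90 × 720.3 = 648.3 kip·in.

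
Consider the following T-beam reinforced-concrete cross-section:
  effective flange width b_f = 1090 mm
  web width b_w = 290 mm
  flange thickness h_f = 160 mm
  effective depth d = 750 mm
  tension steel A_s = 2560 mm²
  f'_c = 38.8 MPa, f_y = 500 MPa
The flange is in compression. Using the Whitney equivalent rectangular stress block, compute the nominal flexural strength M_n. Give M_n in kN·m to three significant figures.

Tension: T = A_s f_y = 2560 × 500 = 1280000 N.
Try a within the flange: a = T/(0.85 f'_c b_f) = 1280000/(0.85 × 38.8 × 1090) = 35.61 mm.
Since a = 35.61 ≤ h_f = 160 mm, the stress block lies entirely in the flange; analyse as a rectangular beam of width b_f.
M_n = T(d − a/2) = 1280000 × (750 − 17.805) = 937.21 × 10⁶ N·mm.
M_n = 937.21 kN·m.

M_n ≈ 937 kN·m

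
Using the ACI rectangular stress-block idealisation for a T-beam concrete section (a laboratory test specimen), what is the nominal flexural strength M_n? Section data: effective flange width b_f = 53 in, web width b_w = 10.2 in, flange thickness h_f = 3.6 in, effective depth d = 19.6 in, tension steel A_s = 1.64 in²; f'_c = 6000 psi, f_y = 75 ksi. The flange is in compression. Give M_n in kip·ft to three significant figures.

Tension: T = A_s f_y = 1.64 × 75 = 123 kips.
Try a within the flange: a = T/(0.85 f'_c b_f) = 123/(0.85 × 6 × 53) = 0.455 in.
Since a = 0.455 ≤ h_f = 3.6 in, the stress block lies entirely in the flange; analyse as a rectangular beam of width b_f.
M_n = T(d − a/2) = 123 × (19.6 − 0.2275) = 2382.8 kip·in.
M_n = 2382.8/12 = 198.57 kip·ft.

M_n ≈ 199 kip·ft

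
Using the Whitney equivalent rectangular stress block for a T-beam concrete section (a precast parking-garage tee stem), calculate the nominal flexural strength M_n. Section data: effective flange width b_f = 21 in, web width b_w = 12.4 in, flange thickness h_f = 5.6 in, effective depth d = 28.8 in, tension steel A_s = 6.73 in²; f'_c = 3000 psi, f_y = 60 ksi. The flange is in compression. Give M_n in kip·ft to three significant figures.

Tension: T = A_s f_y = 6.73 × 60 = 403.8 kips.
Try a within the flange: a = T/(0.85 f'_c b_f) = 403.8/(0.85 × 3 × 21) = 7.541 in.
a = 7.541 > h_f = 5.6 in: the block extends into the web. Split into flange-overhang and web parts.
C_f = 0.85 f'_c (b_f − b_w) h_f = 0.85 × 3 × (21 − 12.4) × 5.6 = 122.8 kips.
Remaining web compression depth: a_w = (T − C_f)/(0.85 f'_c b_w) = (403.8 − 122.8)/(0.85 × 3 × 12.4) = 8.887 in.
M_n = C_f(d − h_f/2) + (T − C_f)(d − a_w/2) = 122.8 × (28.8 − 2.8) + 281 × (28.8 − 4.4435) = 3192.8 + 6844.2 = 10037.0 kip·in.
M_n = 10037.0/12 = 836.42 kip·ft.

M_n ≈ 836 kip·ft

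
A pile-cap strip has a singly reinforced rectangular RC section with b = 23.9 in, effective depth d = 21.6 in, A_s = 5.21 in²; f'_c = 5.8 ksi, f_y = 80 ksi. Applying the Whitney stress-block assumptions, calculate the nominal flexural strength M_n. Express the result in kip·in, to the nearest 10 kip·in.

T = A_s f_y = 5.21 × 80 = 416.8 kips.
a = T/(0.85 f'_c b) = 416.8/(0.85 × 5.8 × 23.9) = 3.537 in.
M_n = T(d − a/2) = 416.8 × (21.6 − 1.7685) = 8265.8 kip·in.

M_n ≈ 8270 kip·in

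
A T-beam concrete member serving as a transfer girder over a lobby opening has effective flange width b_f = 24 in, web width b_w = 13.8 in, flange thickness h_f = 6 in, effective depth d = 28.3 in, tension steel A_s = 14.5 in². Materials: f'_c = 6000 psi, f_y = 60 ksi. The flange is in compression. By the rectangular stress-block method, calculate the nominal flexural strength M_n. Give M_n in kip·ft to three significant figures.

M_n ≈ 1790 kip·ft

Tension: T = A_s f_y = 14.5 × 60 = 870 kips.
Try a within the flange: a = T/(0.85 f'_c b_f) = 870/(0.85 × 6 × 24) = 7.108 in.
a = 7.108 > h_f = 6 in: the block extends into the web. Split into flange-overhang and web parts.
C_f = 0.85 f'_c (b_f − b_w) h_f = 0.85 × 6 × (24 − 13.8) × 6 = 312.1 kips.
Remaining web compression depth: a_w = (T − C_f)/(0.85 f'_c b_w) = (870 − 312.1)/(0.85 × 6 × 13.8) = 7.927 in.
M_n = C_f(d − h_f/2) + (T − C_f)(d − a_w/2) = 312.1 × (28.3 − 3) + 557.9 × (28.3 − 3.9635) = 7896.1 + 13577.3 = 21473.4 kip·in.
M_n = 21473.4/12 = 1789.45 kip·ft.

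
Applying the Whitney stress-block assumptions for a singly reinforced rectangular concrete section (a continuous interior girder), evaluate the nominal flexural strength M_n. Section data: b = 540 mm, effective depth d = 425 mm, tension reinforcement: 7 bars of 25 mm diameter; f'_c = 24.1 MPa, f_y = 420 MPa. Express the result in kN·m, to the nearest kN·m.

M_n ≈ 519 kN·m

A_s = 7 × 491 = 3437 mm².
T = A_s f_y = 3437 × 420 = 1443540 N = 1443.54 kN.
From C = T: a = T/(0.85 f'_c b) = 1443540/(0.85 × 24.1 × 540) = 130.50 mm.
M_n = T(d − a/2) = 1443.54 kN × (425 − 65.25) mm = 519.31 kN·m.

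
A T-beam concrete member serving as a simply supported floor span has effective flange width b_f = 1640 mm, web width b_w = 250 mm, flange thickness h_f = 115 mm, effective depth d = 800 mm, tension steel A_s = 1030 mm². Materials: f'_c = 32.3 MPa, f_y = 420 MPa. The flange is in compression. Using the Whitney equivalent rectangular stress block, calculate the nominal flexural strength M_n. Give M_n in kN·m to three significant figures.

Tension: T = A_s f_y = 1030 × 420 = 432600 N.
Try a within the flange: a = T/(0.85 f'_c b_f) = 432600/(0.85 × 32.3 × 1640) = 9.61 mm.
Since a = 9.61 ≤ h_f = 115 mm, the stress block lies entirely in the flange; analyse as a rectangular beam of width b_f.
M_n = T(d − a/2) = 432600 × (800 − 4.805) = 344.00 × 10⁶ N·mm.
M_n = 344.00 kN·m.

M_n ≈ 344 kN·m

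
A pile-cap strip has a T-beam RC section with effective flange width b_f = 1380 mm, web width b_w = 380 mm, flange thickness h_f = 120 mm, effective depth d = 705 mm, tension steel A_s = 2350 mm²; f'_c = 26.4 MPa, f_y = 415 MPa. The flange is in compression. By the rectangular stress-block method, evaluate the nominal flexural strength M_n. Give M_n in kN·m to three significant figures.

Tension: T = A_s f_y = 2350 × 415 = 975250 N.
Try a within the flange: a = T/(0.85 f'_c b_f) = 975250/(0.85 × 26.4 × 1380) = 31.49 mm.
Since a = 31.49 ≤ h_f = 120 mm, the stress block lies entirely in the flange; analyse as a rectangular beam of width b_f.
M_n = T(d − a/2) = 975250 × (705 − 15.745) = 672.20 × 10⁶ N·mm.
M_n = 672.20 kN·m.

M_n ≈ 672 kN·m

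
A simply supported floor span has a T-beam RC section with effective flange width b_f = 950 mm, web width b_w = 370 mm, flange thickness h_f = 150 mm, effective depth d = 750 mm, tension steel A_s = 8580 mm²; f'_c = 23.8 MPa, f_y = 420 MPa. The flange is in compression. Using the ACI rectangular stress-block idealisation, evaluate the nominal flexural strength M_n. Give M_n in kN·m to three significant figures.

Tension: T = A_s f_y = 8580 × 420 = 3603600 N.
Try a within the flange: a = T/(0.85 f'_c b_f) = 3603600/(0.85 × 23.8 × 950) = 187.51 mm.
a = 187.51 > h_f = 150 mm: the block extends into the web. Split into flange-overhang and web parts.
C_f = 0.85 f'_c (b_f − b_w) h_f = 0.85 × 23.8 × (950 − 370) × 150 = 1760010 N.
Remaining web compression depth: a_w = (T − C_f)/(0.85 f'_c b_w) = (3603600 − 1760010)/(0.85 × 23.8 × 370) = 246.30 mm.
M_n = C_f(d − h_f/2) + (T − C_f)(d − a_w/2) = 1760010 × (750 − 75) + 1843590 × (750 − 123.15) = 1188.01 + 1155.65 = 2343.66 × 10⁶ N·mm.
M_n = 2343.66 kN·m.

M_n ≈ 2340 kN·m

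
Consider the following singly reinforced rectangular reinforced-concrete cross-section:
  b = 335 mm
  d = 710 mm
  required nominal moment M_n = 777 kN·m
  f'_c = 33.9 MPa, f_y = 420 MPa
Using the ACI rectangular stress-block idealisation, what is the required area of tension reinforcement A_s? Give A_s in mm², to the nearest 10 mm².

With M_n = 0.85 f'_c a b (d − a/2), solve the quadratic for a:
a = d − √(d² − 2M_n/(0.85 f'_c b)) = 710 − √(710² − 2 × 777×10⁶/(0.85 × 33.9 × 335)) = 124.24 mm.
A_s = 0.85 f'_c a b / f_y = 0.85 × 33.9 × 124.24 × 335 / 420 = 2855.5 mm².

A_s ≈ 2860 mm²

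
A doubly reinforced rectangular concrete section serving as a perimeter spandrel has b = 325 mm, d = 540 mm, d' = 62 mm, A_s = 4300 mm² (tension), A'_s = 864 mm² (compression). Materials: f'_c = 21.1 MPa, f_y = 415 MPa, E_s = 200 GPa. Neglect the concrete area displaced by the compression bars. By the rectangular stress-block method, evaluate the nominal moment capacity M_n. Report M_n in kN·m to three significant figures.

M_n ≈ 767 kN·m

Assume both tension and compression steel yield.
Net tension couple steel: A_s − A'_s = 3436 mm².
a = (A_s − A'_s) f_y / (0.85 f'_c b) = 1425940/(0.85 × 21.1 × 325) = 244.63 mm.
c = a/β₁ = 244.63/0.85 = 287.80 mm; ε'_s = 0.003(c − d')/c = 0.0024 ≥ f_y/E_s = 0.0021, so compression steel does yield.
M_n = (A_s − A'_s) f_y (d − a/2) + A'_s f_y (d − d') = [1425940 × (540 − 122.315) + 358560 × (540 − 62)] × 10⁻⁶ = 595.59 + 171.39 = 766.98 kN·m.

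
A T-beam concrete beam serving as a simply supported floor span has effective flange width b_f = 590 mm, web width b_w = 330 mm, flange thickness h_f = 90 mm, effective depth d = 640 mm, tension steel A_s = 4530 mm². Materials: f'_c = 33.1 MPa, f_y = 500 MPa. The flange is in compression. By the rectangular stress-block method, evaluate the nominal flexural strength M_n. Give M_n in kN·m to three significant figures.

Tension: T = A_s f_y = 4530 × 500 = 2265000 N.
Try a within the flange: a = T/(0.85 f'_c b_f) = 2265000/(0.85 × 33.1 × 590) = 136.45 mm.
a = 136.45 > h_f = 90 mm: the block extends into the web. Split into flange-overhang and web parts.
C_f = 0.85 f'_c (b_f − b_w) h_f = 0.85 × 33.1 × (590 − 330) × 90 = 658359 N.
Remaining web compression depth: a_w = (T − C_f)/(0.85 f'_c b_w) = (2265000 − 658359)/(0.85 × 33.1 × 330) = 173.04 mm.
M_n = C_f(d − h_f/2) + (T − C_f)(d − a_w/2) = 658359 × (640 − 45) + 1606641 × (640 − 86.52) = 391.72 + 889.24 = 1280.96 × 10⁶ N·mm.
M_n = 1280.96 kN·m.

M_n ≈ 1280 kN·m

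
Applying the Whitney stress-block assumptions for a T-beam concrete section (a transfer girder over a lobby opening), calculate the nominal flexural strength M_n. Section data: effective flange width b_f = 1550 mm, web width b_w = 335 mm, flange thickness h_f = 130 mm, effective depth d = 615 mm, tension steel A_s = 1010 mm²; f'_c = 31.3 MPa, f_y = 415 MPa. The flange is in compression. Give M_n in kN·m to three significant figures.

M_n ≈ 256 kN·m

Tension: T = A_s f_y = 1010 × 415 = 419150 N.
Try a within the flange: a = T/(0.85 f'_c b_f) = 419150/(0.85 × 31.3 × 1550) = 10.16 mm.
Since a = 10.16 ≤ h_f = 130 mm, the stress block lies entirely in the flange; analyse as a rectangular beam of width b_f.
M_n = T(d − a/2) = 419150 × (615 − 5.08) = 255.65 × 10⁶ N·mm.
M_n = 255.65 kN·m.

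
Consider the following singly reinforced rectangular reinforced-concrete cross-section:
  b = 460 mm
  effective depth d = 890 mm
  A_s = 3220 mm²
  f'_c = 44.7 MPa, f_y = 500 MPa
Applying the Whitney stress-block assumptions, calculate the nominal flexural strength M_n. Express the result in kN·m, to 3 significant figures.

T = A_s f_y = 3220 × 500 = 1610000 N = 1610 kN.
From C = T: a = T/(0.85 f'_c b) = 1610000/(0.85 × 44.7 × 460) = 92.12 mm.
M_n = T(d − a/2) = 1610 kN × (890 − 46.06) mm = 1358.74 kN·m.

M_n ≈ 1360 kN·m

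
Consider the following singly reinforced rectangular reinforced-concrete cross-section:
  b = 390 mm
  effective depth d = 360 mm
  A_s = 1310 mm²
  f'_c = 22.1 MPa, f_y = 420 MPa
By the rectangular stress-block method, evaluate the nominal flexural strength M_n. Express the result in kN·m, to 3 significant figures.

M_n ≈ 177 kN·m

T = A_s f_y = 1310 × 420 = 550200 N = 550.2 kN.
From C = T: a = T/(0.85 f'_c b) = 550200/(0.85 × 22.1 × 390) = 75.10 mm.
M_n = T(d − a/2) = 550.2 kN × (360 − 37.55) mm = 177.41 kN·m.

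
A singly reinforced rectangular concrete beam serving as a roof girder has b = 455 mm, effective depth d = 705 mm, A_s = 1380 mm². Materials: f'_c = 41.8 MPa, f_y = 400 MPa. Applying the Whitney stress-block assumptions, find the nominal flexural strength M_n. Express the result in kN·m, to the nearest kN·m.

M_n ≈ 380 kN·m

T = A_s f_y = 1380 × 400 = 552000 N = 552 kN.
From C = T: a = T/(0.85 f'_c b) = 552000/(0.85 × 41.8 × 455) = 34.15 mm.
M_n = T(d − a/2) = 552 kN × (705 − 17.075) mm = 379.73 kN·m.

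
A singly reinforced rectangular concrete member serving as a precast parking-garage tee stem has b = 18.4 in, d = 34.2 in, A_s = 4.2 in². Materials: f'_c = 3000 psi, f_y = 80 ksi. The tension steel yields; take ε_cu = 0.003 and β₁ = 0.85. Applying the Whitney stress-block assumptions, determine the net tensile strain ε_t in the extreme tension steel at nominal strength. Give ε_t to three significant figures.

a = A_s f_y/(0.85 f'_c b) = 7.161 in.
β₁ = 0.85, so c = a/β₁ = 7.161/0.85 = 8.425 in.
From the linear strain diagram with ε_cu = 0.003: ε_t = 0.003 (d − c)/c = 0.003 × (34.2 − 8.425)/8.425 = 0.00918.
Since ε_t ≥ 0.005, the section is tension-controlled.

ε_t ≈ 0.00918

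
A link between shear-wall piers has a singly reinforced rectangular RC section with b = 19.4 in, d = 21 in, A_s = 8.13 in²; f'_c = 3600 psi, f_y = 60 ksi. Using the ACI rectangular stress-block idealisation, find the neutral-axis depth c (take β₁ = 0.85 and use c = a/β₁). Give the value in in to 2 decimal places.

c ≈ 9.67 in

T = A_s f_y = 8.13 × 60 = 487.8 kips.
a = T/(0.85 f'_c b) = 487.8/(0.85 × 3.6 × 19.4) = 8.2171 in.
With β₁ = 0.85, c = a/β₁ = 8.2171/0.85 = 9.67 in.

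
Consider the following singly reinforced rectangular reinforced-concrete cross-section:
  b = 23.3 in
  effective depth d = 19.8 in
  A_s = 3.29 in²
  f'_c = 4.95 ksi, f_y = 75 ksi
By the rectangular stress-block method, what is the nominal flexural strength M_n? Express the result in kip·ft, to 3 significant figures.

M_n ≈ 381 kip·ft

T = A_s f_y = 3.29 × 75 = 246.75 kips.
a = T/(0.85 f'_c b) = 246.75/(0.85 × 4.95 × 23.3) = 2.517 in.
M_n = T(d − a/2) = 246.75 × (19.8 − 1.2585) = 4575.1 kip·in = 4575.1/12 = 381.26 kip·ft.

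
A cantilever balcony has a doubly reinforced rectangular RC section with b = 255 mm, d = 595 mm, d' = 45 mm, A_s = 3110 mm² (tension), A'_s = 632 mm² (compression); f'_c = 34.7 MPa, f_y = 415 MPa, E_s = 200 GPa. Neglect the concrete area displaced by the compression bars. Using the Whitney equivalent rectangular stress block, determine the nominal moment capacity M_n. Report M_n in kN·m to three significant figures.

Assume both tension and compression steel yield.
Net tension couple steel: A_s − A'_s = 2478 mm².
a = (A_s − A'_s) f_y / (0.85 f'_c b) = 1028370/(0.85 × 34.7 × 255) = 136.73 mm.
c = a/β₁ = 136.73/0.802 = 170.49 mm; ε'_s = 0.003(c − d')/c = 0.0022 ≥ f_y/E_s = 0.0021, so compression steel does yield.
M_n = (A_s − A'_s) f_y (d − a/2) + A'_s f_y (d − d') = [1028370 × (595 − 68.365) + 262280 × (595 − 45)] × 10⁻⁶ = 541.58 + 144.25 = 685.83 kN·m.

M_n ≈ 686 kN·m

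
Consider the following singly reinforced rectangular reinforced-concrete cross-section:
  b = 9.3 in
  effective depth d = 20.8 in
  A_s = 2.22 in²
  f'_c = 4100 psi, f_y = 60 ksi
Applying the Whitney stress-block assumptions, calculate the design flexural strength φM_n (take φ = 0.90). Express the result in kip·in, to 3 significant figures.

φM_n ≈ 2250 kip·in

T = A_s f_y = 2.22 × 60 = 133.2 kips.
a = T/(0.85 f'_c b) = 133.2/(0.85 × 4.1 × 9.3) = 4.110 in.
M_n = T(d − a/2) = 133.2 × (20.8 − 2.055) = 2496.8 kip·in.
φM_n = 0.90 × 2496.8 = 2247.1 kip·in.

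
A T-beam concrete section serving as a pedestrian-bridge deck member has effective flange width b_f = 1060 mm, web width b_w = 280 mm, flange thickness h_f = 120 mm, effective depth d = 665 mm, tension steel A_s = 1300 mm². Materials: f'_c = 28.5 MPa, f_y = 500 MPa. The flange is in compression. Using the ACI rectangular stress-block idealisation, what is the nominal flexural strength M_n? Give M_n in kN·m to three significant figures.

M_n ≈ 424 kN·m

Tension: T = A_s f_y = 1300 × 500 = 650000 N.
Try a within the flange: a = T/(0.85 f'_c b_f) = 650000/(0.85 × 28.5 × 1060) = 25.31 mm.
Since a = 25.31 ≤ h_f = 120 mm, the stress block lies entirely in the flange; analyse as a rectangular beam of width b_f.
M_n = T(d − a/2) = 650000 × (665 − 12.655) = 424.02 × 10⁶ N·mm.
M_n = 424.02 kN·m.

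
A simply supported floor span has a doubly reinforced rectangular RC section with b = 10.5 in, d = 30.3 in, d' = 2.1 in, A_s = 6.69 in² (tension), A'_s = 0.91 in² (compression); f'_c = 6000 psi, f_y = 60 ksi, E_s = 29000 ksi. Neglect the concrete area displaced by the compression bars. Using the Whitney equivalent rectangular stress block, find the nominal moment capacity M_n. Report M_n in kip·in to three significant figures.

Assume both steels yield.
a = (A_s − A'_s) f_y/(0.85 f'_c b) = (6.69 − 0.91) × 60/(0.85 × 6 × 10.5) = 6.476 in.
c = a/β₁ = 6.476/0.75 = 8.635 in; ε'_s = 0.003(c − d')/c = 0.0023 ≥ ε_y = 0.0021, so the compression steel yields.
M_n = (A_s − A'_s) f_y (d − a/2) + A'_s f_y (d − d') = 346.8 × (30.3 − 3.238) + 54.6 × (30.3 − 2.1) = 9385.1 + 1539.7 = 10924.8 kip·in.

M_n ≈ 10900 kip·in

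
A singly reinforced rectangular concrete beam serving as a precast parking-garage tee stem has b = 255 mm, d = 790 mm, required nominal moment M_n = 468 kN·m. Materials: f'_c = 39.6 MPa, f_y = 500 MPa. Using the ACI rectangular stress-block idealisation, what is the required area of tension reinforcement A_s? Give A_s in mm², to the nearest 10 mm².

With M_n = 0.85 f'_c a b (d − a/2), solve the quadratic for a:
a = d − √(d² − 2M_n/(0.85 f'_c b)) = 790 − √(790² − 2 × 468×10⁶/(0.85 × 39.6 × 255)) = 72.33 mm.
A_s = 0.85 f'_c a b / f_y = 0.85 × 39.6 × 72.33 × 255 / 500 = 1241.7 mm².

A_s ≈ 1240 mm²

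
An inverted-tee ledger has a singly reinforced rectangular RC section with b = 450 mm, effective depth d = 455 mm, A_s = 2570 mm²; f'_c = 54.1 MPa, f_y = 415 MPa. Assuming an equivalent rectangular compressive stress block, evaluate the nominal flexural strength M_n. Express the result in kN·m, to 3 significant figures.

M_n ≈ 458 kN·m

T = A_s f_y = 2570 × 415 = 1066550 N = 1066.55 kN.
From C = T: a = T/(0.85 f'_c b) = 1066550/(0.85 × 54.1 × 450) = 51.54 mm.
M_n = T(d − a/2) = 1066.55 kN × (455 − 25.77) mm = 457.80 kN·m.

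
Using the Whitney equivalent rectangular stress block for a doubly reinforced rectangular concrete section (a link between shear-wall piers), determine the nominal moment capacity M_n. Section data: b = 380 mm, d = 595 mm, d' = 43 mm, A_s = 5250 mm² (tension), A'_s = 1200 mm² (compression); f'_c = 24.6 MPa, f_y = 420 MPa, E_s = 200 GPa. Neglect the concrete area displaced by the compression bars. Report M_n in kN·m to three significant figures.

Assume both tension and compression steel yield.
Net tension couple steel: A_s − A'_s = 4050 mm².
a = (A_s − A'_s) f_y / (0.85 f'_c b) = 1701000/(0.85 × 24.6 × 380) = 214.08 mm.
c = a/β₁ = 214.08/0.85 = 251.86 mm; ε'_s = 0.003(c − d')/c = 0.0025 ≥ f_y/E_s = 0.0021, so compression steel does yield.
M_n = (A_s − A'_s) f_y (d − a/2) + A'_s f_y (d − d') = [1701000 × (595 − 107.04) + 504000 × (595 − 43)] × 10⁻⁶ = 830.02 + 278.21 = 1108.23 kN·m.

M_n ≈ 1110 kN·m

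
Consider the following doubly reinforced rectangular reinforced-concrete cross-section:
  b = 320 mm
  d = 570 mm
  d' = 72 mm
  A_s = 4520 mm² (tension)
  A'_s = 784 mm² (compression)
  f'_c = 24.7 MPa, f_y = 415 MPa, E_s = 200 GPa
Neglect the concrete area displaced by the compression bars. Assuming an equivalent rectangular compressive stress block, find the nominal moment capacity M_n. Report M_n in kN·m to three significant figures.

M_n ≈ 867 kN·m

Assume both tension and compression steel yield.
Net tension couple steel: A_s − A'_s = 3736 mm².
a = (A_s − A'_s) f_y / (0.85 f'_c b) = 1550440/(0.85 × 24.7 × 320) = 230.78 mm.
c = a/β₁ = 230.78/0.85 = 271.51 mm; ε'_s = 0.003(c − d')/c = 0.0022 ≥ f_y/E_s = 0.0021, so compression steel does yield.
M_n = (A_s − A'_s) f_y (d − a/2) + A'_s f_y (d − d') = [1550440 × (570 − 115.39) + 325360 × (570 − 72)] × 10⁻⁶ = 704.85 + 162.03 = 866.88 kN·m.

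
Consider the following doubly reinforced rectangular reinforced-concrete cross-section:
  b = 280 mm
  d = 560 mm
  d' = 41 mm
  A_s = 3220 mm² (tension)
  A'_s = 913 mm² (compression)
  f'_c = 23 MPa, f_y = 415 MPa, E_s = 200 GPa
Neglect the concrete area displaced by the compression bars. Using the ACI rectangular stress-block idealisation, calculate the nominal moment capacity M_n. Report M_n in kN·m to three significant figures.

Assume both tension and compression steel yield.
Net tension couple steel: A_s − A'_s = 2307 mm².
a = (A_s − A'_s) f_y / (0.85 f'_c b) = 957405/(0.85 × 23 × 280) = 174.90 mm.
c = a/β₁ = 174.90/0.85 = 205.76 mm; ε'_s = 0.003(c − d')/c = 0.0024 ≥ f_y/E_s = 0.0021, so compression steel does yield.
M_n = (A_s − A'_s) f_y (d − a/2) + A'_s f_y (d − d') = [957405 × (560 − 87.45) + 378895 × (560 − 41)] × 10⁻⁶ = 452.42 + 196.65 = 649.07 kN·m.

M_n ≈ 649 kN·m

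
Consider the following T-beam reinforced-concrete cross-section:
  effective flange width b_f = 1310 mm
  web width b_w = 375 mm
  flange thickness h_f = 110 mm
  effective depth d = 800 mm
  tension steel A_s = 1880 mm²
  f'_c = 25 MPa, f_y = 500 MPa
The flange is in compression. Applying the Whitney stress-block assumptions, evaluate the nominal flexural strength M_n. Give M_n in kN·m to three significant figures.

Tension: T = A_s f_y = 1880 × 500 = 940000 N.
Try a within the flange: a = T/(0.85 f'_c b_f) = 940000/(0.85 × 25 × 1310) = 33.77 mm.
Since a = 33.77 ≤ h_f = 110 mm, the stress block lies entirely in the flange; analyse as a rectangular beam of width b_f.
M_n = T(d − a/2) = 940000 × (800 − 16.885) = 736.13 × 10⁶ N·mm.
M_n = 736.13 kN·m.

M_n ≈ 736 kN·m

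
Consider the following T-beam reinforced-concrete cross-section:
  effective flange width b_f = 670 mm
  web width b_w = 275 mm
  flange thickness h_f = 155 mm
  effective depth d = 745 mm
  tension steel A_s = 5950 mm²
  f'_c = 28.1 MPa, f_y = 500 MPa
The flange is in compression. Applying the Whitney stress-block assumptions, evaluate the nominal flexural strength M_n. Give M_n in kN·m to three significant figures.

Tension: T = A_s f_y = 5950 × 500 = 2975000 N.
Try a within the flange: a = T/(0.85 f'_c b_f) = 2975000/(0.85 × 28.1 × 670) = 185.90 mm.
a = 185.90 > h_f = 155 mm: the block extends into the web. Split into flange-overhang and web parts.
C_f = 0.85 f'_c (b_f − b_w) h_f = 0.85 × 28.1 × (670 − 275) × 155 = 1462359 N.
Remaining web compression depth: a_w = (T − C_f)/(0.85 f'_c b_w) = (2975000 − 1462359)/(0.85 × 28.1 × 275) = 230.29 mm.
M_n = C_f(d − h_f/2) + (T − C_f)(d − a_w/2) = 1462359 × (745 − 77.5) + 1512641 × (745 − 115.145) = 976.12 + 952.74 = 1928.86 × 10⁶ N·mm.
M_n = 1928.86 kN·m.

M_n ≈ 1930 kN·m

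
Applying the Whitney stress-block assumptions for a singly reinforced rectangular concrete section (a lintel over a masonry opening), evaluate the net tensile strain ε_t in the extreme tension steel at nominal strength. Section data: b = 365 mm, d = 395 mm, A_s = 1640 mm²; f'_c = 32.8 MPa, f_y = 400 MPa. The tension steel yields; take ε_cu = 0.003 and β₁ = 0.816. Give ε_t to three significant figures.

ε_t ≈ 0.0120

a = A_s f_y/(0.85 f'_c b) = 64.46 mm.
β₁ = 0.816, so c = a/β₁ = 64.46/0.816 = 79.00 mm.
From the linear strain diagram with ε_cu = 0.003: ε_t = 0.003 (d − c)/c = 0.003 × (395 − 79.00)/79.00 = 0.0120.
Since ε_t ≥ 0.005, the section is tension-controlled.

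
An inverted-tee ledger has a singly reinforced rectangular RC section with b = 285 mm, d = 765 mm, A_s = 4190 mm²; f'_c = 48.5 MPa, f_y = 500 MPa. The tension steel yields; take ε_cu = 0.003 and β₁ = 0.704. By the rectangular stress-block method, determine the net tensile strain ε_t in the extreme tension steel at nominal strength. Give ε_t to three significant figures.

a = A_s f_y/(0.85 f'_c b) = 178.31 mm.
β₁ = 0.704, so c = a/β₁ = 178.31/0.704 = 253.28 mm.
From the linear strain diagram with ε_cu = 0.003: ε_t = 0.003 (d − c)/c = 0.003 × (765 − 253.28)/253.28 = 0.00606.
Since ε_t ≥ 0.005, the section is tension-controlled.

ε_t ≈ 0.00606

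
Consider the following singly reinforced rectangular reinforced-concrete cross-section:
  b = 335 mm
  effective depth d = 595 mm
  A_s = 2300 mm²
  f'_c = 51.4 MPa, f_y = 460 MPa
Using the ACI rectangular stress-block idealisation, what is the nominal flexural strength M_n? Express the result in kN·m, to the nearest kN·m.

T = A_s f_y = 2300 × 460 = 1058000 N = 1058 kN.
From C = T: a = T/(0.85 f'_c b) = 1058000/(0.85 × 51.4 × 335) = 72.29 mm.
M_n = T(d − a/2) = 1058 kN × (595 − 36.145) mm = 591.27 kN·m.

M_n ≈ 591 kN·m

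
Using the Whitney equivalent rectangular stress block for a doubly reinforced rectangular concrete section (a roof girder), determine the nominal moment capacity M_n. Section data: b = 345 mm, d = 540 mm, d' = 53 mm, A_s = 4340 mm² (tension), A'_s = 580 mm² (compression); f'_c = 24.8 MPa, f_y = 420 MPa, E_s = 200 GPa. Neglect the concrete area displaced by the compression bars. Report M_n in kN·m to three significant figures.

Assume both tension and compression steel yield.
Net tension couple steel: A_s − A'_s = 3760 mm².
a = (A_s − A'_s) f_y / (0.85 f'_c b) = 1579200/(0.85 × 24.8 × 345) = 217.14 mm.
c = a/β₁ = 217.14/0.85 = 255.46 mm; ε'_s = 0.003(c − d')/c = 0.0024 ≥ f_y/E_s = 0.0021, so compression steel does yield.
M_n = (A_s − A'_s) f_y (d − a/2) + A'_s f_y (d − d') = [1579200 × (540 − 108.57) + 243600 × (540 − 53)] × 10⁻⁶ = 681.31 + 118.63 = 799.94 kN·m.

M_n ≈ 800 kN·m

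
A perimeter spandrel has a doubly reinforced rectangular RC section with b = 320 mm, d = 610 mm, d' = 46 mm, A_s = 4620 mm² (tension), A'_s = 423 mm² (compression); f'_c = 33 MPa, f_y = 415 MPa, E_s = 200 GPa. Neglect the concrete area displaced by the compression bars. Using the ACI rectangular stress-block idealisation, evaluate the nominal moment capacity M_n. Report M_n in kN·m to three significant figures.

M_n ≈ 992 kN·m

Assume both tension and compression steel yield.
Net tension couple steel: A_s − A'_s = 4197 mm².
a = (A_s − A'_s) f_y / (0.85 f'_c b) = 1741755/(0.85 × 33 × 320) = 194.05 mm.
c = a/β₁ = 194.05/0.814 = 238.39 mm; ε'_s = 0.003(c − d')/c = 0.0024 ≥ f_y/E_s = 0.0021, so compression steel does yield.
M_n = (A_s − A'_s) f_y (d − a/2) + A'_s f_y (d − d') = [1741755 × (610 − 97.025) + 175545 × (610 − 46)] × 10⁻⁶ = 893.48 + 99.01 = 992.49 kN·m.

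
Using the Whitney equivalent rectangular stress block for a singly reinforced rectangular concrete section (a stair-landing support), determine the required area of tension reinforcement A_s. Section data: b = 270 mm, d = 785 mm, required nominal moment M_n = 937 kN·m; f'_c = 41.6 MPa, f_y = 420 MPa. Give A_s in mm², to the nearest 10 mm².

A_s ≈ 3110 mm²

With M_n = 0.85 f'_c a b (d − a/2), solve the quadratic for a:
a = d − √(d² − 2M_n/(0.85 f'_c b)) = 785 − √(785² − 2 × 937×10⁶/(0.85 × 41.6 × 270)) = 136.97 mm.
A_s = 0.85 f'_c a b / f_y = 0.85 × 41.6 × 136.97 × 270 / 420 = 3113.5 mm².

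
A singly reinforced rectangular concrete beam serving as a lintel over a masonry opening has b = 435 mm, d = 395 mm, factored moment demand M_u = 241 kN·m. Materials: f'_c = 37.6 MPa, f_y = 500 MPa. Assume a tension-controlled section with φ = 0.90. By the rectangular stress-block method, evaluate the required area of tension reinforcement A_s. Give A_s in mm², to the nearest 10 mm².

M_n = M_u/φ = 241/0.90 = 267.778 kN·m.
With M_n = 0.85 f'_c a b (d − a/2), solve the quadratic for a:
a = d − √(d² − 2M_n/(0.85 f'_c b)) = 395 − √(395² − 2 × 267.778×10⁶/(0.85 × 37.6 × 435)) = 52.21 mm.
A_s = 0.85 f'_c a b / f_y = 0.85 × 37.6 × 52.21 × 435 / 500 = 1451.7 mm².

A_s ≈ 1450 mm²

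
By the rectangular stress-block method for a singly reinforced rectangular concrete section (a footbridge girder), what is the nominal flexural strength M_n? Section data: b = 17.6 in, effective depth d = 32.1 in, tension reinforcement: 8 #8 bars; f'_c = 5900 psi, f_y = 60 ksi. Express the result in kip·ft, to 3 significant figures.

A_s = 8 × 0.79 = 6.32 in².
T = A_s f_y = 6.32 × 60 = 379.2 kips.
a = T/(0.85 f'_c b) = 379.2/(0.85 × 5.9 × 17.6) = 4.296 in.
M_n = T(d − a/2) = 379.2 × (32.1 − 2.148) = 11357.8 kip·in = 11357.8/12 = 946.48 kip·ft.

M_n ≈ 946 kip·ft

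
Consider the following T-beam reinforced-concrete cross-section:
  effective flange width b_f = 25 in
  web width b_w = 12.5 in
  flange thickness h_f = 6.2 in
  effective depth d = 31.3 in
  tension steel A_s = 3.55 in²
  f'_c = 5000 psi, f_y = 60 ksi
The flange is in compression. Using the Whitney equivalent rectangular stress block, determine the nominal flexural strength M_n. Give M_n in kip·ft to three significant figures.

Tension: T = A_s f_y = 3.55 × 60 = 213 kips.
Try a within the flange: a = T/(0.85 f'_c b_f) = 213/(0.85 × 5 × 25) = 2.005 in.
Since a = 2.005 ≤ h_f = 6.2 in, the stress block lies entirely in the flange; analyse as a rectangular beam of width b_f.
M_n = T(d − a/2) = 213 × (31.3 − 1.0025) = 6453.4 kip·in.
M_n = 6453.4/12 = 537.78 kip·ft.

M_n ≈ 538 kip·ft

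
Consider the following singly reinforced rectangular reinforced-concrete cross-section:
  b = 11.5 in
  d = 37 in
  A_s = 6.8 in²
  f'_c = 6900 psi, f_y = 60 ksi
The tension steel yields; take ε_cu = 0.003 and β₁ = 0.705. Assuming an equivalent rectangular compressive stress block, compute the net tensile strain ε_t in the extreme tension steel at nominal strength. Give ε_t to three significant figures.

a = A_s f_y/(0.85 f'_c b) = 6.049 in.
β₁ = 0.705, so c = a/β₁ = 6.049/0.705 = 8.580 in.
From the linear strain diagram with ε_cu = 0.003: ε_t = 0.003 (d − c)/c = 0.003 × (37 − 8.580)/8.580 = 0.00994.
Since ε_t ≥ 0.005, the section is tension-controlled.

ε_t ≈ 0.00994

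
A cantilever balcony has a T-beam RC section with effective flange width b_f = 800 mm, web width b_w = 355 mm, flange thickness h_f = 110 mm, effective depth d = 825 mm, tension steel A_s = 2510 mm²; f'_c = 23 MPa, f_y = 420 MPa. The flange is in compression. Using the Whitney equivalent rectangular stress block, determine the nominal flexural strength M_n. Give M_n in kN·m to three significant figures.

Tension: T = A_s f_y = 2510 × 420 = 1054200 N.
Try a within the flange: a = T/(0.85 f'_c b_f) = 1054200/(0.85 × 23 × 800) = 67.40 mm.
Since a = 67.40 ≤ h_f = 110 mm, the stress block lies entirely in the flange; analyse as a rectangular beam of width b_f.
M_n = T(d − a/2) = 1054200 × (825 − 33.7) = 834.19 × 10⁶ N·mm.
M_n = 834.19 kN·m.

M_n ≈ 834 kN·m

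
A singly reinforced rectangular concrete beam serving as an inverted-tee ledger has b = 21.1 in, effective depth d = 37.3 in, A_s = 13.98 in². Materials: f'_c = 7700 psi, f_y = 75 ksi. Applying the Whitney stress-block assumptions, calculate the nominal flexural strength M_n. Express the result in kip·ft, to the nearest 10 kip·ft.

M_n ≈ 2930 kip·ft

T = A_s f_y = 13.98 × 75 = 1048.5 kips.
a = T/(0.85 f'_c b) = 1048.5/(0.85 × 7.7 × 21.1) = 7.592 in.
M_n = T(d − a/2) = 1048.5 × (37.3 − 3.796) = 35128.9 kip·in = 35128.9/12 = 2927.41 kip·ft.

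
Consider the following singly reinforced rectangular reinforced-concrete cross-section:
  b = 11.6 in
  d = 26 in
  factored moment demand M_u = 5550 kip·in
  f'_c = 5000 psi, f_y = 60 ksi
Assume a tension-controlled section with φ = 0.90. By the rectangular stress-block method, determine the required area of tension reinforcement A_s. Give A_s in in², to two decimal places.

A_s ≈ 4.41 in²

M_n = M_u/φ = 5550/0.90 = 6166.67 kip·in.
From M_n = 0.85 f'_c a b (d − a/2):
a = d − √(d² − 2M_n/(0.85 f'_c b)) = 26 − √(26² − 2 × 6166.67/(0.85 × 5 × 11.6)) = 5.364 in.
A_s = 0.85 f'_c a b / f_y = 0.85 × 5 × 5.364 × 11.6 / 60 = 4.407 in².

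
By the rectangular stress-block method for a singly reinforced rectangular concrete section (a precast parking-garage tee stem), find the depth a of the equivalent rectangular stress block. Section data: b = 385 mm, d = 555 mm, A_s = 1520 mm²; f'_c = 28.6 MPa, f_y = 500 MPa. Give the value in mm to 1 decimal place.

T = A_s f_y = 1520 × 500 = 760000 N = 760 kN.
Setting C = 0.85 f'_c a b equal to T: a = 760000/(0.85 × 28.6 × 385) = 81.2 mm.

a ≈ 81.2 mm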